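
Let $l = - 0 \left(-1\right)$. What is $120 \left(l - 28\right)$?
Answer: $-3360$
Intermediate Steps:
$l = 0$ ($l = \left(-1\right) 0 = 0$)
$120 \left(l - 28\right) = 120 \left(0 - 28\right) = 120 \left(-28\right) = -3360$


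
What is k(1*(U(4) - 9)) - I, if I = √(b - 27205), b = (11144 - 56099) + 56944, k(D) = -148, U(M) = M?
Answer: -148 - 4*I*√951 ≈ -148.0 - 123.35*I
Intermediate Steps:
b = 11989 (b = -44955 + 56944 = 11989)
I = 4*I*√951 (I = √(11989 - 27205) = √(-15216) = 4*I*√951 ≈ 123.35*I)
k(1*(U(4) - 9)) - I = -148 - 4*I*√951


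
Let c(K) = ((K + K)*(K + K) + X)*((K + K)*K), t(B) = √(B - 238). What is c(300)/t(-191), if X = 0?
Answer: -21600000000*I*√429/143 ≈ -3.1286e+9*I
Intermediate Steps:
t(B) = √(-238 + B)
c(K) = 8*K⁴ (c(K) = ((K + K)*(K + K) + 0)*((K + K)*K) = ((2*K)*(2*K) + 0)*((2*K)*K) = (4*K² + 0)*(2*K²) = (4*K²)*(2*K²) = 8*K⁴)
c(300)/t(-191) = (8*300⁴)/(√(-238 - 191)) = (8*8100000000)/(√(-429)) = 64800000000/((I*√429)) = 64800000000*(-I*√429/429) = -21600000000*I*√429/143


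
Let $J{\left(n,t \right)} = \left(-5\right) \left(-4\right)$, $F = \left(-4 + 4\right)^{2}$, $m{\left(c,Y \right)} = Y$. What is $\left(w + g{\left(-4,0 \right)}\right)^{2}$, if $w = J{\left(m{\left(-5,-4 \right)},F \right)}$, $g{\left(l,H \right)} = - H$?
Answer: $400$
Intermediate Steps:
$F = 0$ ($F = 0^{2} = 0$)
$J{\left(n,t \right)} = 20$
$w = 20$
$\left(w + g{\left(-4,0 \right)}\right)^{2} = \left(20 - 0\right)^{2} = \left(20 + 0\right)^{2} = 20^{2} = 400$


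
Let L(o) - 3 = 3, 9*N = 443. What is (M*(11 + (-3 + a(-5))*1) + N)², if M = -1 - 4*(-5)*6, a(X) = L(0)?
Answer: 238300969/81 ≈ 2.9420e+6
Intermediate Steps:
N = 443/9 (N = (⅑)*443 = 443/9 ≈ 49.222)
L(o) = 6 (L(o) = 3 + 3 = 6)
a(X) = 6
M = 119 (M = -1 + 20*6 = -1 + 120 = 119)
(M*(11 + (-3 + a(-5))*1) + N)² = (119*(11 + (-3 + 6)*1) + 443/9)² = (119*(11 + 3*1) + 443/9)² = (119*(11 + 3) + 443/9)² = (119*14 + 443/9)² = (1666 + 443/9)² = (15437/9)² = 238300969/81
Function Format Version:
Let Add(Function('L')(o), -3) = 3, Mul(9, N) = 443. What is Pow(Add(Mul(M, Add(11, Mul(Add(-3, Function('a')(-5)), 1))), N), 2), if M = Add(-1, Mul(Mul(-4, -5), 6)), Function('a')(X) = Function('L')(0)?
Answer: Rational(238300969, 81) ≈ 2.9420e+6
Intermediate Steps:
N = Rational(443, 9) (N = Mul(Rational(1, 9), 443) = Rational(443, 9) ≈ 49.222)
Function('L')(o) = 6 (Function('L')(o) = Add(3, 3) = 6)
Function('a')(X) = 6
M = 119 (M = Add(-1, Mul(20, 6)) = Add(-1, 120) = 119)
Pow(Add(Mul(M, Add(11, Mul(Add(-3, Function('a')(-5)), 1))), N), 2) = Pow(Add(Mul(119, Add(11, Mul(Add(-3, 6), 1))), Rational(443, 9)), 2) = Pow(Add(Mul(119, Add(11, Mul(3, 1))), Rational(443, 9)), 2) = Pow(Add(Mul(119, Add(11, 3)), Rational(443, 9)), 2) = Pow(Add(Mul(119, 14), Rational(443, 9)), 2) = Pow(Add(1666, Rational(443, 9)), 2) = Pow(Rational(15437, 9), 2) = Rational(238300969, 81)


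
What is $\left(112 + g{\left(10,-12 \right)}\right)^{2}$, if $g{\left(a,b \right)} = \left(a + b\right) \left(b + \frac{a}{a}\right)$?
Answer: $17956$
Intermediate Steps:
$g{\left(a,b \right)} = \left(1 + b\right) \left(a + b\right)$ ($g{\left(a,b \right)} = \left(a + b\right) \left(b + 1\right) = \left(a + b\right) \left(1 + b\right) = \left(1 + b\right) \left(a + b\right)$)
$\left(112 + g{\left(10,-12 \right)}\right)^{2} = \left(112 + \left(10 - 12 + \left(-12\right)^{2} + 10 \left(-12\right)\right)\right)^{2} = \left(112 + \left(10 - 12 + 144 - 120\right)\right)^{2} = \left(112 + 22\right)^{2} = 134^{2} = 17956$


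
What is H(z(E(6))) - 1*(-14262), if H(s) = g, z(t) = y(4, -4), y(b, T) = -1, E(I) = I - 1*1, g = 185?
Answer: 14447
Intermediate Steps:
E(I) = -1 + I (E(I) = I - 1 = -1 + I)
z(t) = -1
H(s) = 185
H(z(E(6))) - 1*(-14262) = 185 - 1*(-14262) = 185 + 14262 = 14447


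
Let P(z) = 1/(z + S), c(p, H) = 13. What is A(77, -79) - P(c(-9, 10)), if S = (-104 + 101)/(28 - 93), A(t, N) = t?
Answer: 65231/848 ≈ 76.923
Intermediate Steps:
S = 3/65 (S = -3/(-65) = -3*(-1/65) = 3/65 ≈ 0.046154)
P(z) = 1/(3/65 + z) (P(z) = 1/(z + 3/65) = 1/(3/65 + z))
A(77, -79) - P(c(-9, 10)) = 77 - 65/(3 + 65*13) = 77 - 65/(3 + 845) = 77 - 65/848 = 65231/848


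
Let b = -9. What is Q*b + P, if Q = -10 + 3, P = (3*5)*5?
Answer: 138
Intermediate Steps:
P = 75 (P = 15*5 = 75)
Q = -7
Q*b + P = -7*(-9) + 75 = 63 + 75 = 138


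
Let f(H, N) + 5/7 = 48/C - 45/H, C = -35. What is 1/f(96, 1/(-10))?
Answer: -1120/2861 ≈ -0.39147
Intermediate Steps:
f(H, N) = -73/35 - 45/H (f(H, N) = -5/7 + (48/(-35) - 45/H) = -5/7 + (48*(-1/35) - 45/H) = -5/7 + (-48/35 - 45/H) = -73/35 - 45/H)
1/f(96, 1/(-10)) = 1/(-73/35 - 45/96) = 1/(-73/35 - 45*1/96) = 1/(-73/35 - 15/32) = 1/(-2861/1120) = -1120/2861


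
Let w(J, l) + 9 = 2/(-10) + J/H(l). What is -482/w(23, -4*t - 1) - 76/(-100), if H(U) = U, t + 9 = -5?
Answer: 671927/12075 ≈ 55.646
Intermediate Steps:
t = -14 (t = -9 - 5 = -14)
w(J, l) = -46/5 + J/l (w(J, l) = -9 + (2/(-10) + J/l) = -9 + (2*(-⅒) + J/l) = -9 + (-⅕ + J/l) = -46/5 + J/l)
-482/w(23, -4*t - 1) - 76/(-100) = -482/(-46/5 + 23/(-4*(-14) - 1)) - 76/(-100) = -482/(-46/5 + 23/(56 - 1)) - 76*(-1/100) = -482/(-46/5 + 23/55) + 19/25 = -482/(-483/55) + 19/25 = -482*(-55/483) + 19/25 = 26510/483 + 19/25 = 671927/12075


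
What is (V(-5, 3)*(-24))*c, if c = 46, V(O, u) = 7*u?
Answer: -23184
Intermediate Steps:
(V(-5, 3)*(-24))*c = ((7*3)*(-24))*46 = (21*(-24))*46 = -504*46 = -23184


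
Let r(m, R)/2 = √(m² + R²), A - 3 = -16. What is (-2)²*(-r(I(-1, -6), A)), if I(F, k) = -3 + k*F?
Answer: -8*√178 ≈ -106.73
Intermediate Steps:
I(F, k) = -3 + F*k
A = -13 (A = 3 - 16 = -13)
r(m, R) = 2*√(R² + m²) (r(m, R) = 2*√(m² + R²) = 2*√(R² + m²))
(-2)²*(-r(I(-1, -6), A)) = (-2)²*(-2*√((-13)² + (-3 - 1*(-6))²)) = 4*(-2*√(169 + (-3 + 6)²)) = 4*(-2*√(169 + 3²)) = 4*(-2*√(169 + 9)) = 4*(-2*√178) = -8*√178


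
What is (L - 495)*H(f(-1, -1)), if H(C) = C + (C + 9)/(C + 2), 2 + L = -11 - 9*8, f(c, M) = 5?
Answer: -4060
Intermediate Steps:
L = -85 (L = -2 + (-11 - 9*8) = -2 + (-11 - 72) = -2 - 83 = -85)
H(C) = C + (9 + C)/(2 + C)
(L - 495)*H(f(-1, -1)) = (-85 - 495)*((9 + 5**2 + 3*5)/(2 + 5)) = -580*(9 + 25 + 15)/7 = -580*49/7 = -580*7 = -4060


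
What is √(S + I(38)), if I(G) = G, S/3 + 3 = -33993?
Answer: 5*I*√4078 ≈ 319.3*I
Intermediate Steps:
S = -101988 (S = -9 + 3*(-33993) = -9 - 101979 = -101988)
√(S + I(38)) = √(-101988 + 38) = √(-101950) = 5*I*√4078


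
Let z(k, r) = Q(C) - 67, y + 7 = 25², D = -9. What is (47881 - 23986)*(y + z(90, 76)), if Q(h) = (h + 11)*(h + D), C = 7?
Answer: 12305925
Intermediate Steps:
y = 618 (y = -7 + 25² = -7 + 625 = 618)
Q(h) = (-9 + h)*(11 + h) (Q(h) = (h + 11)*(h - 9) = (11 + h)*(-9 + h) = (-9 + h)*(11 + h))
z(k, r) = -103 (z(k, r) = (-99 + 7² + 2*7) - 67 = (-99 + 49 + 14) - 67 = -36 - 67 = -103)
(47881 - 23986)*(y + z(90, 76)) = (47881 - 23986)*(618 - 103) = 23895*515 = 12305925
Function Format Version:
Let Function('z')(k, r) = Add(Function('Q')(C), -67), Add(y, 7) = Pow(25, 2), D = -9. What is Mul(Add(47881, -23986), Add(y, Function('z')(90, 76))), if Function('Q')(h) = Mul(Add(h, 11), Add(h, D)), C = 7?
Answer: 12305925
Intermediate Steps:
y = 618 (y = Add(-7, Pow(25, 2)) = Add(-7, 625) = 618)
Function('Q')(h) = Mul(Add(-9, h), Add(11, h)) (Function('Q')(h) = Mul(Add(h, 11), Add(h, -9)) = Mul(Add(11, h), Add(-9, h)) = Mul(Add(-9, h), Add(11, h)))
Function('z')(k, r) = -103 (Function('z')(k, r) = Add(Add(-99, Pow(7, 2), Mul(2, 7)), -67) = Add(Add(-99, 49, 14), -67) = Add(-36, -67) = -103)
Mul(Add(47881, -23986), Add(y, Function('z')(90, 76))) = Mul(Add(47881, -23986), Add(618, -103)) = Mul(23895, 515) = 12305925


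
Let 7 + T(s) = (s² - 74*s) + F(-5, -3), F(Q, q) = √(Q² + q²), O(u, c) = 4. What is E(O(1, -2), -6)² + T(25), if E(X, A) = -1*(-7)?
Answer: -1183 + √34 ≈ -1177.2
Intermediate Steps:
E(X, A) = 7
T(s) = -7 + √34 + s² - 74*s (T(s) = -7 + ((s² - 74*s) + √((-5)² + (-3)²)) = -7 + ((s² - 74*s) + √(25 + 9)) = -7 + ((s² - 74*s) + √34) = -7 + (√34 + s² - 74*s) = -7 + √34 + s² - 74*s)
E(O(1, -2), -6)² + T(25) = 7² + (-7 + √34 + 25² - 74*25) = 49 + (-7 + √34 + 625 - 1850) = 49 + (-1232 + √34) = -1183 + √34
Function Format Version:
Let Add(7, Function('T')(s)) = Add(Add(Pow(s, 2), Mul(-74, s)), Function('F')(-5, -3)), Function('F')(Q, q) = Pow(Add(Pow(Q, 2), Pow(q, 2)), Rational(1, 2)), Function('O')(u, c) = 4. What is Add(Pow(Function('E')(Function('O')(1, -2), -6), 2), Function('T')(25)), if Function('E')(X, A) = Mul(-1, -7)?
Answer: Add(-1183, Pow(34, Rational(1, 2))) ≈ -1177.2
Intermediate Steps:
Function('E')(X, A) = 7
Function('T')(s) = Add(-7, Pow(34, Rational(1, 2)), Pow(s, 2), Mul(-74, s)) (Function('T')(s) = Add(-7, Add(Add(Pow(s, 2), Mul(-74, s)), Pow(Add(Pow(-5, 2), Pow(-3, 2)), Rational(1, 2)))) = Add(-7, Add(Add(Pow(s, 2), Mul(-74, s)), Pow(Add(25, 9), Rational(1, 2)))) = Add(-7, Add(Add(Pow(s, 2), Mul(-74, s)), Pow(34, Rational(1, 2)))) = Add(-7, Add(Pow(34, Rational(1, 2)), Pow(s, 2), Mul(-74, s))) = Add(-7, Pow(34, Rational(1, 2)), Pow(s, 2), Mul(-74, s)))
Add(Pow(Function('E')(Function('O')(1, -2), -6), 2), Function('T')(25)) = Add(Pow(7, 2), Add(-7, Pow(34, Rational(1, 2)), Pow(25, 2), Mul(-74, 25))) = Add(49, Add(-7, Pow(34, Rational(1, 2)), 625, -1850)) = Add(49, Add(-1232, Pow(34, Rational(1, 2)))) = Add(-1183, Pow(34, Rational(1, 2)))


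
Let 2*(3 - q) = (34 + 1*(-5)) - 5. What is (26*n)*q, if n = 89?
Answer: -20826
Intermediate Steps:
q = -9 (q = 3 - ((34 + 1*(-5)) - 5)/2 = 3 - ((34 - 5) - 5)/2 = 3 - (29 - 5)/2 = 3 - 1/2*24 = 3 - 12 = -9)
(26*n)*q = (26*89)*(-9) = 2314*(-9) = -20826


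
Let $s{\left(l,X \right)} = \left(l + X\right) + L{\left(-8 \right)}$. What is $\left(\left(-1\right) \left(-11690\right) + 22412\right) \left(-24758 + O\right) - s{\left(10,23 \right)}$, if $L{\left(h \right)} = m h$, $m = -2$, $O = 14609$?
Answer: $-346101247$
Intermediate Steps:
$L{\left(h \right)} = - 2 h$
$s{\left(l,X \right)} = 16 + X + l$ ($s{\left(l,X \right)} = \left(l + X\right) - -16 = \left(X + l\right) + 16 = 16 + X + l$)
$\left(\left(-1\right) \left(-11690\right) + 22412\right) \left(-24758 + O\right) - s{\left(10,23 \right)} = \left(\left(-1\right) \left(-11690\right) + 22412\right) \left(-24758 + 14609\right) - \left(16 + 23 + 10\right) = \left(11690 + 22412\right) \left(-10149\right) - 49 = 34102 \left(-10149\right) - 49 = -346101198 - 49 = -346101247$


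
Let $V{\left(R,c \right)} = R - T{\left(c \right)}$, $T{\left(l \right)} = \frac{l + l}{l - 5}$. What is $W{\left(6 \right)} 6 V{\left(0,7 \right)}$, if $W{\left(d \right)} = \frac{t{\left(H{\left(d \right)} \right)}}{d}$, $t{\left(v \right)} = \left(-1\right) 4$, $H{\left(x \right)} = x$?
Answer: $28$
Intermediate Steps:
$T{\left(l \right)} = \frac{2 l}{-5 + l}$
$t{\left(v \right)} = -4$
$W{\left(d \right)} = - \frac{4}{d}$
$V{\left(R,c \right)} = R - \frac{2 c}{-5 + c}$
$W{\left(6 \right)} 6 V{\left(0,7 \right)} = - \frac{4}{6} \cdot 6 \frac{\left(-2\right) 7 + 0 \left(-5 + 7\right)}{-5 + 7} = \left(-4\right) \frac{1}{6} \cdot 6 \frac{-14 + 0 \cdot 2}{2} = \left(- \frac{2}{3}\right) 6 \frac{-14 + 0}{2} = - 4 \cdot \frac{1}{2} \left(-14\right) = \left(-4\right) \left(-7\right) = 28$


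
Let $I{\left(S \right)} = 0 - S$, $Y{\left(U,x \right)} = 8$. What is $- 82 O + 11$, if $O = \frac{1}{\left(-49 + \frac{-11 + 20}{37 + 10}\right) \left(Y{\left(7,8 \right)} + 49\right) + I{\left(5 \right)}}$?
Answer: $\frac{1444777}{130993} \approx 11.029$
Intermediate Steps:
$I{\left(S \right)} = - S$
$O = - \frac{47}{130993}$ ($O = \frac{1}{\left(-49 + \frac{-11 + 20}{37 + 10}\right) \left(8 + 49\right) - 5} = \frac{1}{\left(-49 + \frac{9}{47}\right) 57 - 5} = \frac{1}{\left(- \frac{2294}{47}\right) 57 - 5} = \frac{1}{- \frac{130758}{47} - 5} = \frac{1}{- \frac{130993}{47}} = - \frac{47}{130993} \approx -0.0003588$)
$- 82 O + 11 = \left(-82\right) \left(- \frac{47}{130993}\right) + 11 = \frac{3854}{130993} + 11 = \frac{1444777}{130993}$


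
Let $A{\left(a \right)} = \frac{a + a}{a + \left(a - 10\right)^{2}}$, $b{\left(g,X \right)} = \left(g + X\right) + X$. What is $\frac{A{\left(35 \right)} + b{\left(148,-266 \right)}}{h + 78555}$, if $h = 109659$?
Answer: $- \frac{1949}{955548} \approx -0.0020397$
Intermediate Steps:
$b{\left(g,X \right)} = g + 2 X$ ($b{\left(g,X \right)} = \left(X + g\right) + X = g + 2 X$)
$A{\left(a \right)} = \frac{2 a}{a + \left(-10 + a\right)^{2}}$
$\frac{A{\left(35 \right)} + b{\left(148,-266 \right)}}{h + 78555} = \frac{2 \cdot 35 \frac{1}{35 + \left(-10 + 35\right)^{2}} + \left(148 + 2 \left(-266\right)\right)}{109659 + 78555} = \frac{2 \cdot 35 \frac{1}{35 + 25^{2}} + \left(148 - 532\right)}{188214} = \left(2 \cdot 35 \frac{1}{35 + 625} - 384\right) \frac{1}{188214} = \left(2 \cdot 35 \cdot \frac{1}{660} - 384\right) \frac{1}{188214} = \left(\frac{7}{66} - 384\right) \frac{1}{188214} = \left(- \frac{25337}{66}\right) \frac{1}{188214} = - \frac{1949}{955548}$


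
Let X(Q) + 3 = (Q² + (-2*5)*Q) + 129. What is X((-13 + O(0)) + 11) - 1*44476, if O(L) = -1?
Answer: -44311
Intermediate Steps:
X(Q) = 126 + Q² - 10*Q (X(Q) = -3 + ((Q² + (-2*5)*Q) + 129) = -3 + ((Q² - 10*Q) + 129) = -3 + (129 + Q² - 10*Q) = 126 + Q² - 10*Q)
X((-13 + O(0)) + 11) - 1*44476 = (126 + ((-13 - 1) + 11)² - 10*((-13 - 1) + 11)) - 1*44476 = (126 + (-14 + 11)² - 10*(-14 + 11)) - 44476 = (126 + (-3)² - 10*(-3)) - 44476 = (126 + 9 + 30) - 44476 = 165 - 44476 = -44311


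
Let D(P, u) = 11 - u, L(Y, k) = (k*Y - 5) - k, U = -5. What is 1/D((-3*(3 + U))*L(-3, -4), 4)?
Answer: ⅐ ≈ 0.14286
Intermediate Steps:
L(Y, k) = -5 - k + Y*k (L(Y, k) = (Y*k - 5) - k = (-5 + Y*k) - k = -5 - k + Y*k)
1/D((-3*(3 + U))*L(-3, -4), 4) = 1/(11 - 1*4) = 1/(11 - 4) = 1/7 = ⅐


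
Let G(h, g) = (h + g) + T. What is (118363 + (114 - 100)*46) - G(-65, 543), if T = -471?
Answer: 119000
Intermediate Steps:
G(h, g) = -471 + g + h (G(h, g) = (h + g) - 471 = (g + h) - 471 = -471 + g + h)
(118363 + (114 - 100)*46) - G(-65, 543) = (118363 + (114 - 100)*46) - (-471 + 543 - 65) = (118363 + 14*46) - 1*7 = (118363 + 644) - 7 = 119007 - 7 = 119000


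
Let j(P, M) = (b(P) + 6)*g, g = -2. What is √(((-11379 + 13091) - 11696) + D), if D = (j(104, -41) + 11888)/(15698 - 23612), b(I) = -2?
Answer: 2*I*√4343096361/1319 ≈ 99.927*I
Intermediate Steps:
j(P, M) = -8 (j(P, M) = (-2 + 6)*(-2) = 4*(-2) = -8)
D = -1980/1319 (D = (-8 + 11888)/(15698 - 23612) = 11880/(-7914) = 11880*(-1/7914) = -1980/1319 ≈ -1.5011)
√(((-11379 + 13091) - 11696) + D) = √(((-11379 + 13091) - 11696) - 1980/1319) = √((1712 - 11696) - 1980/1319) = √(-9984 - 1980/1319) = √(-13170876/1319) = 2*I*√4343096361/1319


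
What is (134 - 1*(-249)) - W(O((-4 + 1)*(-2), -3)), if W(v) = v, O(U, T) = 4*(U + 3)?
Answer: 347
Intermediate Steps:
O(U, T) = 12 + 4*U (O(U, T) = 4*(3 + U) = 12 + 4*U)
(134 - 1*(-249)) - W(O((-4 + 1)*(-2), -3)) = (134 - 1*(-249)) - (12 + 4*((-4 + 1)*(-2))) = (134 + 249) - (12 + 4*(-3*(-2))) = 383 - (12 + 4*6) = 383 - (12 + 24) = 383 - 1*36 = 383 - 36 = 347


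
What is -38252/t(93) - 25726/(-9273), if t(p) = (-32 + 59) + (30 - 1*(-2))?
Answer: -353192962/547107 ≈ -645.56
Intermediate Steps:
t(p) = 59 (t(p) = 27 + (30 + 2) = 27 + 32 = 59)
-38252/t(93) - 25726/(-9273) = -38252/59 - 25726/(-9273) = -38252*1/59 - 25726*(-1/9273) = -38252/59 + 25726/9273 = -353192962/547107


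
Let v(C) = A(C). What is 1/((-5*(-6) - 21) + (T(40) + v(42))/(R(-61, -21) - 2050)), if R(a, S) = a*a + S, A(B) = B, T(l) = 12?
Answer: 275/2484 ≈ 0.11071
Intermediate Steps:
v(C) = C
R(a, S) = S + a² (R(a, S) = a² + S = S + a²)
1/((-5*(-6) - 21) + (T(40) + v(42))/(R(-61, -21) - 2050)) = 1/((-5*(-6) - 21) + (12 + 42)/((-21 + (-61)²) - 2050)) = 1/((30 - 21) + 54/((-21 + 3721) - 2050)) = 1/(9 + 54/(3700 - 2050)) = 1/(9 + 54/1650) = 1/(9 + 54*(1/1650)) = 1/(9 + 9/275) = 1/(2484/275) = 275/2484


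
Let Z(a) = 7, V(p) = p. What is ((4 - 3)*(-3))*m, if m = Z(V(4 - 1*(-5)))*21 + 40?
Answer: -561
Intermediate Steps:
m = 187 (m = 7*21 + 40 = 147 + 40 = 187)
((4 - 3)*(-3))*m = ((4 - 3)*(-3))*187 = (1*(-3))*187 = -3*187 = -561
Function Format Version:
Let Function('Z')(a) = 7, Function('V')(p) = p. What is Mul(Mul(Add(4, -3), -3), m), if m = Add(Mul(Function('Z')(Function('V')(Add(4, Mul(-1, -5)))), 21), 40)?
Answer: -561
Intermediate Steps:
m = 187 (m = Add(Mul(7, 21), 40) = Add(147, 40) = 187)
Mul(Mul(Add(4, -3), -3), m) = Mul(Mul(Add(4, -3), -3), 187) = Mul(Mul(1, -3), 187) = Mul(-3, 187) = -561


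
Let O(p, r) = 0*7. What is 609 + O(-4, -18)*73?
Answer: 609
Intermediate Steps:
O(p, r) = 0
609 + O(-4, -18)*73 = 609 + 0*73 = 609 + 0 = 609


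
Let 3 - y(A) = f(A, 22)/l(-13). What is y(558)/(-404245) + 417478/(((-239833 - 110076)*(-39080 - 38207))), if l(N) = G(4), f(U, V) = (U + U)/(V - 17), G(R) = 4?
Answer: 7983279027662/54660830289341675 ≈ 0.00014605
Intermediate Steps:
f(U, V) = 2*U/(-17 + V) (f(U, V) = (2*U)/(-17 + V) = 2*U/(-17 + V))
l(N) = 4
y(A) = 3 - A/10 (y(A) = 3 - 2*A/(-17 + 22)/4 = 3 - 2*A/5/4 = 3 - A/10)
y(558)/(-404245) + 417478/(((-239833 - 110076)*(-39080 - 38207))) = (3 - ⅒*558)/(-404245) + 417478/(((-239833 - 110076)*(-39080 - 38207))) = (3 - 279/5)*(-1/404245) + 417478/((-349909*(-77287))) = -264/5*(-1/404245) + 417478/27043416883 = 264/2021225 + 417478*(1/27043416883) = 264/2021225 + 417478/27043416883 = 7983279027662/54660830289341675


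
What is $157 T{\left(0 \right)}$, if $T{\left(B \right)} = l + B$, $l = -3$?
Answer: $-471$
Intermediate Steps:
$T{\left(B \right)} = -3 + B$
$157 T{\left(0 \right)} = 157 \left(-3 + 0\right) = 157 \left(-3\right) = -471$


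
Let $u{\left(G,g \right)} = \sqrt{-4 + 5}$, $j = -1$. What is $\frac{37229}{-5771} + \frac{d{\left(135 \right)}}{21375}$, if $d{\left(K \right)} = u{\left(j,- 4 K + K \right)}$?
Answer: $- \frac{795764104}{123355125} \approx -6.451$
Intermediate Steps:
$u{\left(G,g \right)} = 1$ ($u{\left(G,g \right)} = \sqrt{1} = 1$)
$d{\left(K \right)} = 1$
$\frac{37229}{-5771} + \frac{d{\left(135 \right)}}{21375} = \frac{37229}{-5771} + 1 \cdot \frac{1}{21375} = 37229 \left(- \frac{1}{5771}\right) + 1 \cdot \frac{1}{21375} = - \frac{37229}{5771} + \frac{1}{21375} = - \frac{795764104}{123355125}$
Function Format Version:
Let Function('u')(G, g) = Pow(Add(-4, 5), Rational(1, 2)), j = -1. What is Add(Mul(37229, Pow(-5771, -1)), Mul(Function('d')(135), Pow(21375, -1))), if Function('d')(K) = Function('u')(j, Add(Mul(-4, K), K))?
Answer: Rational(-795764104, 123355125) ≈ -6.4510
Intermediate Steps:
Function('u')(G, g) = 1 (Function('u')(G, g) = Pow(1, Rational(1, 2)) = 1)
Function('d')(K) = 1
Add(Mul(37229, Pow(-5771, -1)), Mul(Function('d')(135), Pow(21375, -1))) = Add(Mul(37229, Pow(-5771, -1)), Mul(1, Pow(21375, -1))) = Add(Mul(37229, Rational(-1, 5771)), Mul(1, Rational(1, 21375))) = Add(Rational(-37229, 5771), Rational(1, 21375)) = Rational(-795764104, 123355125)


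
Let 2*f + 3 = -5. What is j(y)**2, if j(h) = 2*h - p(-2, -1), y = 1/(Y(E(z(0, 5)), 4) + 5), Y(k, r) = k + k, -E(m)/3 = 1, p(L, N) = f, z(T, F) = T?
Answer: 4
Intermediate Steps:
f = -4 (f = -3/2 + (1/2)*(-5) = -3/2 - 5/2 = -4)
p(L, N) = -4
E(m) = -3 (E(m) = -3*1 = -3)
Y(k, r) = 2*k
y = -1 (y = 1/(2*(-3) + 5) = 1/(-6 + 5) = 1/(-1) = -1)
j(h) = 4 + 2*h (j(h) = 2*h - 1*(-4) = 2*h + 4 = 4 + 2*h)
j(y)**2 = (4 + 2*(-1))**2 = (4 - 2)**2 = 2**2 = 4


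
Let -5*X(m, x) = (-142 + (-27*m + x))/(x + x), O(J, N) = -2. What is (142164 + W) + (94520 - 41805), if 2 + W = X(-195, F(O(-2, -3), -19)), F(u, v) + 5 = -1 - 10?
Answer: 31185427/160 ≈ 1.9491e+5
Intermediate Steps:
F(u, v) = -16 (F(u, v) = -5 + (-1 - 10) = -5 - 11 = -16)
X(m, x) = -(-142 + x - 27*m)/(10*x) (X(m, x) = -(-142 + (-27*m + x))/(5*(x + x)) = -(-142 + (x - 27*m))/(5*(2*x)) = -(-142 + x - 27*m)*1/(2*x)/5 = -(-142 + x - 27*m)/(10*x))
W = 4787/160 (W = -2 + (⅒)*(142 - 1*(-16) + 27*(-195))/(-16) = -2 + (⅒)*(-1/16)*(142 + 16 - 5265) = -2 + (⅒)*(-1/16)*(-5107) = -2 + 5107/160 = 4787/160 ≈ 29.919)
(142164 + W) + (94520 - 41805) = (142164 + 4787/160) + (94520 - 41805) = 22751027/160 + 52715 = 31185427/160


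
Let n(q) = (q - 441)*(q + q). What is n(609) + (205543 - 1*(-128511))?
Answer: 538678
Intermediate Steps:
n(q) = 2*q*(-441 + q) (n(q) = (-441 + q)*(2*q) = 2*q*(-441 + q))
n(609) + (205543 - 1*(-128511)) = 2*609*(-441 + 609) + (205543 - 1*(-128511)) = 2*609*168 + (205543 + 128511) = 204624 + 334054 = 538678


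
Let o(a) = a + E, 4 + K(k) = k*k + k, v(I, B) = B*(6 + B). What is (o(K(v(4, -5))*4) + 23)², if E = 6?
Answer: 8649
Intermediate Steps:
K(k) = -4 + k + k² (K(k) = -4 + (k*k + k) = -4 + (k² + k) = -4 + (k + k²) = -4 + k + k²)
o(a) = 6 + a (o(a) = a + 6 = 6 + a)
(o(K(v(4, -5))*4) + 23)² = ((6 + (-4 - 5*(6 - 5) + (-5*(6 - 5))²)*4) + 23)² = ((6 + (-4 - 5*1 + (-5*1)²)*4) + 23)² = ((6 + (-4 - 5 + (-5)²)*4) + 23)² = ((6 + (-4 - 5 + 25)*4) + 23)² = ((6 + 16*4) + 23)² = ((6 + 64) + 23)² = (70 + 23)² = 93² = 8649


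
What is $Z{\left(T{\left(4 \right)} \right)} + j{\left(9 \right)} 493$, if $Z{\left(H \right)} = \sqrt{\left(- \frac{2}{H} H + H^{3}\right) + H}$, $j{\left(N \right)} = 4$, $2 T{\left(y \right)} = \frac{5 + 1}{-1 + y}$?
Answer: $1972$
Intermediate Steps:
$T{\left(y \right)} = \frac{3}{-1 + y}$ ($T{\left(y \right)} = \frac{\left(5 + 1\right) \frac{1}{-1 + y}}{2} = \frac{6 \frac{1}{-1 + y}}{2} = \frac{3}{-1 + y}$)
$Z{\left(H \right)} = \sqrt{-2 + H + H^{3}}$ ($Z{\left(H \right)} = \sqrt{\left(-2 + H^{3}\right) + H} = \sqrt{-2 + H + H^{3}}$)
$Z{\left(T{\left(4 \right)} \right)} + j{\left(9 \right)} 493 = \sqrt{-2 + \frac{3}{-1 + 4} + \left(\frac{3}{-1 + 4}\right)^{3}} + 4 \cdot 493 = \sqrt{-2 + \frac{3}{3} + \left(\frac{3}{3}\right)^{3}} + 1972 = \sqrt{-2 + 3 \cdot \frac{1}{3} + \left(3 \cdot \frac{1}{3}\right)^{3}} + 1972 = \sqrt{-2 + 1 + 1^{3}} + 1972 = \sqrt{-2 + 1 + 1} + 1972 = \sqrt{0} + 1972 = 0 + 1972 = 1972$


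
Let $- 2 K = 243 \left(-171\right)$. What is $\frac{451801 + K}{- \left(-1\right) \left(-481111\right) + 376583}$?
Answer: $- \frac{945155}{209056} \approx -4.5211$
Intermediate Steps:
$K = \frac{41553}{2}$ ($K = - \frac{243 \left(-171\right)}{2} = \left(- \frac{1}{2}\right) \left(-41553\right) = \frac{41553}{2} \approx 20777.0$)
$\frac{451801 + K}{- \left(-1\right) \left(-481111\right) + 376583} = \frac{451801 + \frac{41553}{2}}{- \left(-1\right) \left(-481111\right) + 376583} = \frac{945155}{2 \left(\left(-1\right) 481111 + 376583\right)} = \frac{945155}{2 \left(-481111 + 376583\right)} = \frac{945155}{2 \left(-104528\right)} = \frac{945155}{2} \left(- \frac{1}{104528}\right) = - \frac{945155}{209056}$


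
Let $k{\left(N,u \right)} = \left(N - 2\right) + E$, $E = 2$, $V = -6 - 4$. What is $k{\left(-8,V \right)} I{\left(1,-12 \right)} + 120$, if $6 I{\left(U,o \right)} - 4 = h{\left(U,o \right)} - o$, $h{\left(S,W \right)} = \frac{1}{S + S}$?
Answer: $98$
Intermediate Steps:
$h{\left(S,W \right)} = \frac{1}{2 S}$
$V = -10$
$k{\left(N,u \right)} = N$ ($k{\left(N,u \right)} = \left(N - 2\right) + 2 = \left(-2 + N\right) + 2 = N$)
$I{\left(U,o \right)} = \frac{2}{3} - \frac{o}{6} + \frac{1}{12 U}$ ($I{\left(U,o \right)} = \frac{2}{3} + \frac{\frac{1}{2 U} - o}{6} = \frac{2}{3} - \left(- \frac{1}{12 U} + \frac{o}{6}\right) = \frac{2}{3} - \frac{o}{6} + \frac{1}{12 U}$)
$k{\left(-8,V \right)} I{\left(1,-12 \right)} + 120 = - 8 \frac{1 + 2 \cdot 1 \left(4 - -12\right)}{12 \cdot 1} + 120 = - 8 \cdot \frac{1}{12} \cdot 1 \left(1 + 2 \cdot 1 \left(4 + 12\right)\right) + 120 = - 8 \cdot \frac{1}{12} \cdot 1 \left(1 + 2 \cdot 1 \cdot 16\right) + 120 = - 8 \cdot \frac{1}{12} \cdot 1 \left(1 + 32\right) + 120 = - 8 \cdot \frac{1}{12} \cdot 1 \cdot 33 + 120 = \left(-8\right) \frac{11}{4} + 120 = -22 + 120 = 98$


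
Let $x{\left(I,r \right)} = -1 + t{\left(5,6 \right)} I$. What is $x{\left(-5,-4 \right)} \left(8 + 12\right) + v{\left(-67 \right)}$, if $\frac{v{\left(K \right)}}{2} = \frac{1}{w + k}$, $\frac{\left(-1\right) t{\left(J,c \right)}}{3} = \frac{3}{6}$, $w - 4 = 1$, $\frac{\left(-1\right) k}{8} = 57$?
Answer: $\frac{58628}{451} \approx 130.0$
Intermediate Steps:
$k = -456$ ($k = \left(-8\right) 57 = -456$)
$w = 5$ ($w = 4 + 1 = 5$)
$t{\left(J,c \right)} = - \frac{3}{2}$ ($t{\left(J,c \right)} = - 3 \cdot \frac{3}{6} = - 3 \cdot 3 \cdot \frac{1}{6} = \left(-3\right) \frac{1}{2} = - \frac{3}{2}$)
$v{\left(K \right)} = - \frac{2}{451}$ ($v{\left(K \right)} = \frac{2}{5 - 456} = \frac{2}{-451} = 2 \left(- \frac{1}{451}\right) = - \frac{2}{451}$)
$x{\left(I,r \right)} = -1 - \frac{3 I}{2}$
$x{\left(-5,-4 \right)} \left(8 + 12\right) + v{\left(-67 \right)} = \left(-1 - - \frac{15}{2}\right) \left(8 + 12\right) - \frac{2}{451} = \left(-1 + \frac{15}{2}\right) 20 - \frac{2}{451} = \frac{13}{2} \cdot 20 - \frac{2}{451} = 130 - \frac{2}{451} = \frac{58628}{451}$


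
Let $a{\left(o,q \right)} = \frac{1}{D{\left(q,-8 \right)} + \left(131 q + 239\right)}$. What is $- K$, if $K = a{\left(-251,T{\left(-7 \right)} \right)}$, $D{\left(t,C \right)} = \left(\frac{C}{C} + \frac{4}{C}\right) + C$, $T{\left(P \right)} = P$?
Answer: $\frac{2}{1371} \approx 0.0014588$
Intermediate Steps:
$D{\left(t,C \right)} = 1 + C + \frac{4}{C}$ ($D{\left(t,C \right)} = \left(1 + \frac{4}{C}\right) + C = 1 + C + \frac{4}{C}$)
$a{\left(o,q \right)} = \frac{1}{\frac{463}{2} + 131 q}$ ($a{\left(o,q \right)} = \frac{1}{\left(1 - 8 + \frac{4}{-8}\right) + \left(131 q + 239\right)} = \frac{1}{\left(1 - 8 + 4 \left(- \frac{1}{8}\right)\right) + \left(239 + 131 q\right)} = \frac{1}{\left(1 - 8 - \frac{1}{2}\right) + \left(239 + 131 q\right)} = \frac{1}{- \frac{15}{2} + \left(239 + 131 q\right)} = \frac{1}{\frac{463}{2} + 131 q}$)
$K = - \frac{2}{1371}$ ($K = \frac{2}{463 + 262 \left(-7\right)} = \frac{2}{463 - 1834} = \frac{2}{-1371} = 2 \left(- \frac{1}{1371}\right) = - \frac{2}{1371} \approx -0.0014588$)
$- K = \left(-1\right) \left(- \frac{2}{1371}\right) = \frac{2}{1371}$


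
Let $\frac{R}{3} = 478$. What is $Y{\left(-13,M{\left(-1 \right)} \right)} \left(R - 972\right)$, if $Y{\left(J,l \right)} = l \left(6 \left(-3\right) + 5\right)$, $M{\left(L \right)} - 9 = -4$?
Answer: $-30030$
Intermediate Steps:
$M{\left(L \right)} = 5$ ($M{\left(L \right)} = 9 - 4 = 5$)
$R = 1434$ ($R = 3 \cdot 478 = 1434$)
$Y{\left(J,l \right)} = - 13 l$ ($Y{\left(J,l \right)} = l \left(-18 + 5\right) = l \left(-13\right) = - 13 l$)
$Y{\left(-13,M{\left(-1 \right)} \right)} \left(R - 972\right) = \left(-13\right) 5 \left(1434 - 972\right) = \left(-65\right) 462 = -30030$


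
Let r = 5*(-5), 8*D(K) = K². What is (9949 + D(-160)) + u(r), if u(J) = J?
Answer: 13124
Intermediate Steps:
D(K) = K²/8
r = -25
(9949 + D(-160)) + u(r) = (9949 + (⅛)*(-160)²) - 25 = (9949 + (⅛)*25600) - 25 = (9949 + 3200) - 25 = 13149 - 25 = 13124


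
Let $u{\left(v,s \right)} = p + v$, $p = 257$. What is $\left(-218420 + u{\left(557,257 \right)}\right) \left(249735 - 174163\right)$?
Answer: $-16444920632$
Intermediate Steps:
$u{\left(v,s \right)} = 257 + v$
$\left(-218420 + u{\left(557,257 \right)}\right) \left(249735 - 174163\right) = \left(-218420 + \left(257 + 557\right)\right) \left(249735 - 174163\right) = \left(-218420 + 814\right) 75572 = \left(-217606\right) 75572 = -16444920632$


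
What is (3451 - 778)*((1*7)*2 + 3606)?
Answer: 9676260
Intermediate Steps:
(3451 - 778)*((1*7)*2 + 3606) = 2673*(7*2 + 3606) = 2673*(14 + 3606) = 2673*3620 = 9676260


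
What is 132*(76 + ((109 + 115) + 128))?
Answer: 56496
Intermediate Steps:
132*(76 + ((109 + 115) + 128)) = 132*(76 + (224 + 128)) = 132*(76 + 352) = 132*428 = 56496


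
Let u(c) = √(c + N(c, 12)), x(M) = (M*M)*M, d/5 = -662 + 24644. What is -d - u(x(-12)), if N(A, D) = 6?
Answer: -119910 - I*√1722 ≈ -1.1991e+5 - 41.497*I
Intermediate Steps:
d = 119910 (d = 5*(-662 + 24644) = 5*23982 = 119910)
x(M) = M³ (x(M) = M²*M = M³)
u(c) = √(6 + c) (u(c) = √(c + 6) = √(6 + c))
-d - u(x(-12)) = -1*119910 - √(6 + (-12)³) = -119910 - √(6 - 1728) = -119910 - √(-1722) = -119910 - I*√1722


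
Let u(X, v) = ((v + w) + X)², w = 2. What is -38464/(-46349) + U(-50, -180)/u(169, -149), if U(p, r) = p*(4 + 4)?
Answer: 19244/5608229 ≈ 0.0034314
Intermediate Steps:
U(p, r) = 8*p (U(p, r) = p*8 = 8*p)
u(X, v) = (2 + X + v)² (u(X, v) = ((v + 2) + X)² = ((2 + v) + X)² = (2 + X + v)²)
-38464/(-46349) + U(-50, -180)/u(169, -149) = -38464/(-46349) + (8*(-50))/((2 + 169 - 149)²) = -38464*(-1/46349) - 400/(22²) = 38464/46349 - 400/484 = 38464/46349 - 400*1/484 = 38464/46349 - 100/121 = 19244/5608229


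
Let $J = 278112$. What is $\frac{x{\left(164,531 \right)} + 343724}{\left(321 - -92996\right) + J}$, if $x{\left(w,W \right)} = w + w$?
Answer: $\frac{344052}{371429} \approx 0.92629$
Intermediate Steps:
$x{\left(w,W \right)} = 2 w$
$\frac{x{\left(164,531 \right)} + 343724}{\left(321 - -92996\right) + J} = \frac{2 \cdot 164 + 343724}{\left(321 - -92996\right) + 278112} = \frac{328 + 343724}{\left(321 + 92996\right) + 278112} = \frac{344052}{93317 + 278112} = \frac{344052}{371429}$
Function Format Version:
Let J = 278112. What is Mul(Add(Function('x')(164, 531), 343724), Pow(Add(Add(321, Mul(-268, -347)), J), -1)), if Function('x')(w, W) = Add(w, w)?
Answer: Rational(344052, 371429) ≈ 0.92629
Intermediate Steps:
Function('x')(w, W) = Mul(2, w)
Mul(Add(Function('x')(164, 531), 343724), Pow(Add(Add(321, Mul(-268, -347)), J), -1)) = Mul(Add(Mul(2, 164), 343724), Pow(Add(Add(321, Mul(-268, -347)), 278112), -1)) = Mul(Add(328, 343724), Pow(Add(Add(321, 92996), 278112), -1)) = Mul(344052, Pow(Add(93317, 278112), -1)) = Mul(344052, Pow(371429, -1)) = Mul(344052, Rational(1, 371429)) = Rational(344052, 371429)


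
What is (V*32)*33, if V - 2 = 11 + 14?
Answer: 28512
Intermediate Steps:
V = 27 (V = 2 + (11 + 14) = 2 + 25 = 27)
(V*32)*33 = (27*32)*33 = 864*33 = 28512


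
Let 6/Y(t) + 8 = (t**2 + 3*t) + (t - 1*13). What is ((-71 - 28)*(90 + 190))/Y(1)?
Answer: 73920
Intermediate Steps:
Y(t) = 6/(-21 + t**2 + 4*t) (Y(t) = 6/(-8 + ((t**2 + 3*t) + (t - 1*13))) = 6/(-8 + ((t**2 + 3*t) + (t - 13))) = 6/(-8 + ((t**2 + 3*t) + (-13 + t))) = 6/(-8 + (-13 + t**2 + 4*t)) = 6/(-21 + t**2 + 4*t))
((-71 - 28)*(90 + 190))/Y(1) = ((-71 - 28)*(90 + 190))/((6/(-21 + 1**2 + 4*1))) = (-99*280)/((6/(-21 + 1 + 4))) = -27720/(6/(-16)) = -27720/(6*(-1/16)) = -27720/(-3/8) = -27720*(-8/3) = 73920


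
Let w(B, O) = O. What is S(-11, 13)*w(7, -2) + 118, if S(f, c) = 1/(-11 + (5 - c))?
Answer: 2244/19 ≈ 118.11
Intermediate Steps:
S(f, c) = 1/(-6 - c)
S(-11, 13)*w(7, -2) + 118 = -1/(6 + 13)*(-2) + 118 = -1/19*(-2) + 118 = 2/19 + 118 = 2244/19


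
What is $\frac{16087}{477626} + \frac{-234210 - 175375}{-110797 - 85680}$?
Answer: $\frac{198789170709}{93842523602} \approx 2.1183$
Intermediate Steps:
$\frac{16087}{477626} + \frac{-234210 - 175375}{-110797 - 85680} = 16087 \cdot \frac{1}{477626} - \frac{409585}{-110797 - 85680} = \frac{16087}{477626} - \frac{409585}{-196477} = \frac{16087}{477626} - - \frac{409585}{196477} = \frac{16087}{477626} + \frac{409585}{196477} = \frac{198789170709}{93842523602}$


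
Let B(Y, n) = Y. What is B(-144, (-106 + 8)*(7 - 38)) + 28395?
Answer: 28251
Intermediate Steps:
B(-144, (-106 + 8)*(7 - 38)) + 28395 = -144 + 28395 = 28251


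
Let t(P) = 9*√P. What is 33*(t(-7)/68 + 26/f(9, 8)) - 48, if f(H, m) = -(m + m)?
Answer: -813/8 + 297*I*√7/68 ≈ -101.63 + 11.556*I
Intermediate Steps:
f(H, m) = -2*m
33*(t(-7)/68 + 26/f(9, 8)) - 48 = 33*((9*√(-7))/68 + 26/((-2*8))) - 48 = 33*((9*(I*√7))*(1/68) + 26/(-16)) - 48 = 33*((9*I*√7)*(1/68) + 26*(-1/16)) - 48 = 33*(9*I*√7/68 - 13/8) - 48 = 33*(-13/8 + 9*I*√7/68) - 48 = (-429/8 + 297*I*√7/68) - 48 = -813/8 + 297*I*√7/68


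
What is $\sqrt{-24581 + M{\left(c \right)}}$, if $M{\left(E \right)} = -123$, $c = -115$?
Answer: $8 i \sqrt{386} \approx 157.18 i$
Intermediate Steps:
$\sqrt{-24581 + M{\left(c \right)}} = \sqrt{-24581 - 123} = \sqrt{-24704} = 8 i \sqrt{386}$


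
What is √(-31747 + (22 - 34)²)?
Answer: 13*I*√187 ≈ 177.77*I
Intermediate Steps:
√(-31747 + (22 - 34)²) = √(-31747 + (-12)²) = √(-31747 + 144) = √(-31603) = 13*I*√187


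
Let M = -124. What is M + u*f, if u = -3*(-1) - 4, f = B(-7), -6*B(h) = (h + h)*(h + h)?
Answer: -274/3 ≈ -91.333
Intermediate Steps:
B(h) = -2*h²/3 (B(h) = -(h + h)*(h + h)/6 = -2*h*2*h/6 = -2*h²/3)
f = -98/3 (f = -⅔*(-7)² = -⅔*49 = -98/3 ≈ -32.667)
u = -1 (u = 3 - 4 = -1)
M + u*f = -124 - 1*(-98/3) = -124 + 98/3 = -274/3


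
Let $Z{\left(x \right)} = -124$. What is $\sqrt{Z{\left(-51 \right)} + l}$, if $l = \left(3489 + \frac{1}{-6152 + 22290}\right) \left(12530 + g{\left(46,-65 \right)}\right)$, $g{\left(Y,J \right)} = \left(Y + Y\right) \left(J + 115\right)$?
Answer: $\frac{\sqrt{3891319317544391}}{8069} \approx 7730.9$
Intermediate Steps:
$g{\left(Y,J \right)} = 2 Y \left(115 + J\right)$
$l = \frac{482256461895}{8069}$ ($l = \left(3489 + \frac{1}{-6152 + 22290}\right) \left(12530 + 2 \cdot 46 \left(115 - 65\right)\right) = \left(3489 + \frac{1}{16138}\right) \left(12530 + 2 \cdot 46 \cdot 50\right) = \left(3489 + \frac{1}{16138}\right) \left(12530 + 4600\right) = \frac{56305483}{16138} \cdot 17130 = \frac{482256461895}{8069} \approx 5.9767 \cdot 10^{7}$)
$\sqrt{Z{\left(-51 \right)} + l} = \sqrt{-124 + \frac{482256461895}{8069}} = \sqrt{\frac{482255461339}{8069}} = \frac{\sqrt{3891319317544391}}{8069}$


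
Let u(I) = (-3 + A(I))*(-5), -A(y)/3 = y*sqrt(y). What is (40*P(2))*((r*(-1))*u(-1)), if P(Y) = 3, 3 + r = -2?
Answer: 9000 - 9000*I ≈ 9000.0 - 9000.0*I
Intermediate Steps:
A(y) = -3*y**(3/2) (A(y) = -3*y*sqrt(y) = -3*y**(3/2))
r = -5 (r = -3 - 2 = -5)
u(I) = 15 + 15*I**(3/2) (u(I) = (-3 - 3*I**(3/2))*(-5) = 15 + 15*I**(3/2))
(40*P(2))*((r*(-1))*u(-1)) = (40*3)*((-5*(-1))*(15 + 15*(-1)**(3/2))) = 120*(5*(15 + 15*(-I))) = 120*(5*(15 - 15*I)) = 120*(75 - 75*I) = 9000 - 9000*I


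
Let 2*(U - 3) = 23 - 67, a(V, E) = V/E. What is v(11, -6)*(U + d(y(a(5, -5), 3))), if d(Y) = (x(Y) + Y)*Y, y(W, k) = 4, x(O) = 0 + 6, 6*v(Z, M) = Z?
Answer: 77/2 ≈ 38.500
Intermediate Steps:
v(Z, M) = Z/6
x(O) = 6
U = -19 (U = 3 + (23 - 67)/2 = 3 + (1/2)*(-44) = 3 - 22 = -19)
d(Y) = Y*(6 + Y) (d(Y) = (6 + Y)*Y = Y*(6 + Y))
v(11, -6)*(U + d(y(a(5, -5), 3))) = ((1/6)*11)*(-19 + 4*(6 + 4)) = 11*(-19 + 4*10)/6 = 11*(-19 + 40)/6 = (11/6)*21 = 77/2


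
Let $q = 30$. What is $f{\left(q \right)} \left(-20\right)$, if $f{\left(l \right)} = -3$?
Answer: $60$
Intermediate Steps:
$f{\left(q \right)} \left(-20\right) = \left(-3\right) \left(-20\right) = 60$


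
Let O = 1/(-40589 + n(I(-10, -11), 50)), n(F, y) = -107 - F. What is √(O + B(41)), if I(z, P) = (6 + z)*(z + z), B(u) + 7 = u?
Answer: √14132788302/20388 ≈ 5.8309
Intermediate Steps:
B(u) = -7 + u
I(z, P) = 2*z*(6 + z) (I(z, P) = (6 + z)*(2*z) = 2*z*(6 + z))
O = -1/40776 (O = 1/(-40589 + (-107 - 2*(-10)*(6 - 10))) = 1/(-40589 + (-107 - 2*(-10)*(-4))) = 1/(-40589 + (-107 - 1*80)) = 1/(-40589 + (-107 - 80)) = 1/(-40589 - 187) = 1/(-40776) = -1/40776 ≈ -2.4524e-5)
√(O + B(41)) = √(-1/40776 + (-7 + 41)) = √(-1/40776 + 34) = √(1386383/40776) = √14132788302/20388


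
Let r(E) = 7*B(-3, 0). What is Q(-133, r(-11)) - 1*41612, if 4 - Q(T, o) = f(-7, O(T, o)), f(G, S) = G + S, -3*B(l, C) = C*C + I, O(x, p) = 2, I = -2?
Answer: -41603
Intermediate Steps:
B(l, C) = 2/3 - C**2/3 (B(l, C) = -(C*C - 2)/3 = -(C**2 - 2)/3 = -(-2 + C**2)/3 = 2/3 - C**2/3)
r(E) = 14/3 (r(E) = 7*(2/3 - 1/3*0**2) = 7*(2/3 - 1/3*0) = 7*(2/3 + 0) = 7*(2/3) = 14/3)
Q(T, o) = 9 (Q(T, o) = 4 - (-7 + 2) = 4 - 1*(-5) = 4 + 5 = 9)
Q(-133, r(-11)) - 1*41612 = 9 - 1*41612 = 9 - 41612 = -41603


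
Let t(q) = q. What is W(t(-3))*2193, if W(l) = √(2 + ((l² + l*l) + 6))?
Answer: 2193*√26 ≈ 11182.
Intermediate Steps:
W(l) = √(8 + 2*l²) (W(l) = √(2 + ((l² + l²) + 6)) = √(2 + (2*l² + 6)) = √(2 + (6 + 2*l²)) = √(8 + 2*l²))
W(t(-3))*2193 = √(8 + 2*(-3)²)*2193 = √(8 + 2*9)*2193 = √(8 + 18)*2193 = √26*2193 = 2193*√26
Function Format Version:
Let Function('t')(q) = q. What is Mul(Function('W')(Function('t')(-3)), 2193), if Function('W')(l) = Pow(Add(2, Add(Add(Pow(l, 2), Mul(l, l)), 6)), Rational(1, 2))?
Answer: Mul(2193, Pow(26, Rational(1, 2))) ≈ 11182.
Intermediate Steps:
Function('W')(l) = Pow(Add(8, Mul(2, Pow(l, 2))), Rational(1, 2)) (Function('W')(l) = Pow(Add(2, Add(Add(Pow(l, 2), Pow(l, 2)), 6)), Rational(1, 2)) = Pow(Add(2, Add(Mul(2, Pow(l, 2)), 6)), Rational(1, 2)) = Pow(Add(2, Add(6, Mul(2, Pow(l, 2)))), Rational(1, 2)) = Pow(Add(8, Mul(2, Pow(l, 2))), Rational(1, 2)))
Mul(Function('W')(Function('t')(-3)), 2193) = Mul(Pow(Add(8, Mul(2, Pow(-3, 2))), Rational(1, 2)), 2193) = Mul(Pow(Add(8, Mul(2, 9)), Rational(1, 2)), 2193) = Mul(Pow(Add(8, 18), Rational(1, 2)), 2193) = Mul(Pow(26, Rational(1, 2)), 2193) = Mul(2193, Pow(26, Rational(1, 2)))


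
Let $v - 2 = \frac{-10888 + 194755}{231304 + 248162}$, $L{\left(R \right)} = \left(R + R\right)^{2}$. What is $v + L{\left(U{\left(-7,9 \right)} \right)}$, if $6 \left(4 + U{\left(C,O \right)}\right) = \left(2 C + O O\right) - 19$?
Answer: $\frac{10609541}{159822} \approx 66.383$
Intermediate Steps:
$U{\left(C,O \right)} = - \frac{43}{6} + \frac{C}{3} + \frac{O^{2}}{6}$ ($U{\left(C,O \right)} = -4 + \frac{\left(2 C + O O\right) - 19}{6} = -4 + \frac{\left(2 C + O^{2}\right) - 19}{6} = -4 + \frac{\left(O^{2} + 2 C\right) - 19}{6} = -4 + \frac{-19 + O^{2} + 2 C}{6} = -4 + \left(- \frac{19}{6} + \frac{C}{3} + \frac{O^{2}}{6}\right) = - \frac{43}{6} + \frac{C}{3} + \frac{O^{2}}{6}$)
$L{\left(R \right)} = 4 R^{2}$ ($L{\left(R \right)} = \left(2 R\right)^{2} = 4 R^{2}$)
$v = \frac{380933}{159822}$ ($v = 2 + \frac{-10888 + 194755}{231304 + 248162} = 2 + \frac{183867}{479466} = 2 + 183867 \cdot \frac{1}{479466} = 2 + \frac{61289}{159822} = \frac{380933}{159822} \approx 2.3835$)
$v + L{\left(U{\left(-7,9 \right)} \right)} = \frac{380933}{159822} + 4 \left(- \frac{43}{6} + \frac{1}{3} \left(-7\right) + \frac{9^{2}}{6}\right)^{2} = \frac{380933}{159822} + 4 \left(- \frac{43}{6} - \frac{7}{3} + \frac{1}{6} \cdot 81\right)^{2} = \frac{380933}{159822} + 4 \left(- \frac{43}{6} - \frac{7}{3} + \frac{27}{2}\right)^{2} = \frac{380933}{159822} + 4 \cdot 4^{2} = \frac{380933}{159822} + 4 \cdot 16 = \frac{380933}{159822} + 64 = \frac{10609541}{159822}$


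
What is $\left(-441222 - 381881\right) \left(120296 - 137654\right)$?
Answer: $14287421874$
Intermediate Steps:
$\left(-441222 - 381881\right) \left(120296 - 137654\right) = \left(-823103\right) \left(-17358\right) = 14287421874$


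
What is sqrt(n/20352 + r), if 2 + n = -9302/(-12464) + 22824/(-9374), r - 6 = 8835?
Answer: sqrt(3051127872962243883258711)/18577168224 ≈ 94.027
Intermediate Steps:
r = 8841 (r = 6 + 8835 = 8841)
n = -107739115/29209384 (n = -2 + (-9302/(-12464) + 22824/(-9374)) = -2 + (-9302*(-1/12464) + 22824*(-1/9374)) = -2 + (4651/6232 - 11412/4687) = -2 - 49320347/29209384 = -107739115/29209384 ≈ -3.6885)
sqrt(n/20352 + r) = sqrt(-107739115/29209384/20352 + 8841) = sqrt(-107739115/29209384*1/20352 + 8841) = sqrt(-107739115/594469383168 + 8841) = sqrt(5255703708849173/594469383168) = sqrt(3051127872962243883258711)/18577168224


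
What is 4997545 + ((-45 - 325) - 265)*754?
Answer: 4518755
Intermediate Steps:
4997545 + ((-45 - 325) - 265)*754 = 4997545 + (-370 - 265)*754 = 4997545 - 635*754 = 4997545 - 478790 = 4518755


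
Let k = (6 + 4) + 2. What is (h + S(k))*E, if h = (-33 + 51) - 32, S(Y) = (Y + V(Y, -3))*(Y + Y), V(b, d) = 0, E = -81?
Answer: -22194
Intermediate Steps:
k = 12 (k = 10 + 2 = 12)
S(Y) = 2*Y² (S(Y) = (Y + 0)*(Y + Y) = Y*(2*Y) = 2*Y²)
h = -14 (h = 18 - 32 = -14)
(h + S(k))*E = (-14 + 2*12²)*(-81) = (-14 + 2*144)*(-81) = (-14 + 288)*(-81) = 274*(-81) = -22194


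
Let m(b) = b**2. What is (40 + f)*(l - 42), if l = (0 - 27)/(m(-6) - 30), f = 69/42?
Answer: -54219/28 ≈ -1936.4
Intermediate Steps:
f = 23/14 (f = 69*(1/42) = 23/14 ≈ 1.6429)
l = -9/2 (l = (0 - 27)/((-6)**2 - 30) = -27/(36 - 30) = -27/6 = -27*1/6 = -9/2 ≈ -4.5000)
(40 + f)*(l - 42) = (40 + 23/14)*(-9/2 - 42) = (583/14)*(-93/2) = -54219/28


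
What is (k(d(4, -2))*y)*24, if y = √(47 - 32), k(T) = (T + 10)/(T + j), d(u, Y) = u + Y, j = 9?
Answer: 288*√15/11 ≈ 101.40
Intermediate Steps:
d(u, Y) = Y + u
k(T) = (10 + T)/(9 + T) (k(T) = (T + 10)/(T + 9) = (10 + T)/(9 + T))
y = √15 ≈ 3.8730
(k(d(4, -2))*y)*24 = (((10 + (-2 + 4))/(9 + (-2 + 4)))*√15)*24 = (((10 + 2)/(9 + 2))*√15)*24 = ((12/11)*√15)*24 = (((1/11)*12)*√15)*24 = (12*√15/11)*24 = 288*√15/11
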